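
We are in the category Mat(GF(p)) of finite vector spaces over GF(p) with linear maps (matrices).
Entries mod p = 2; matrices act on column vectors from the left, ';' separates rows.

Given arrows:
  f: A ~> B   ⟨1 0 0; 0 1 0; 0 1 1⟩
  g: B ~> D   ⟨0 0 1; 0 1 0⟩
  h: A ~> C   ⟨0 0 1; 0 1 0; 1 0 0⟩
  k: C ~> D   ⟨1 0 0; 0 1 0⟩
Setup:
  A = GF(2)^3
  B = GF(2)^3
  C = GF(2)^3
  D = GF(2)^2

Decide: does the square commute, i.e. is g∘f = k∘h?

1) trace f;g:
  e0=[1,0,0] f~>[1,0,0] g~>[0,0]
  e1=[0,1,0] f~>[0,1,1] g~>[1,1]
  e2=[0,0,1] f~>[0,0,1] g~>[1,0]
  result₁ = ⟨0 1 1; 0 1 0⟩
2) trace h;k:
  e0=[1,0,0] h~>[0,0,1] k~>[0,0]
  e1=[0,1,0] h~>[0,1,0] k~>[0,1]
  e2=[0,0,1] h~>[1,0,0] k~>[1,0]
  result₂ = ⟨0 0 1; 0 1 0⟩
Equal? NO — does not commute

Answer: DOES NOT COMMUTE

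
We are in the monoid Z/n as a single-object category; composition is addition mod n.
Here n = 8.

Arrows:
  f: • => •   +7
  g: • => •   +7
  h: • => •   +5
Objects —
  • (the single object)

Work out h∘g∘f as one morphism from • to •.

Answer: +3

Derivation:
  0 +7≡7 +7≡6 +5≡3  (mod 8)
composite: +3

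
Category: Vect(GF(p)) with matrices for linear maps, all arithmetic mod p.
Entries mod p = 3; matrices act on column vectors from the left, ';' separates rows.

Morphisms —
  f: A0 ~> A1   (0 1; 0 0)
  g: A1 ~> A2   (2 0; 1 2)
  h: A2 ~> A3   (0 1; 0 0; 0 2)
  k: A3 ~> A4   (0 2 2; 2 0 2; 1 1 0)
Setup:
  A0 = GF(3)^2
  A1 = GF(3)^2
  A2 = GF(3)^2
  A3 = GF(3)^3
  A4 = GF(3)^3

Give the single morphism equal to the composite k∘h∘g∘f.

  e0=[1,0] f~>[0,0] g~>[0,0] h~>[0,0,0] k~>[0,0,0]
  e1=[0,1] f~>[1,0] g~>[2,1] h~>[1,0,2] k~>[1,0,1]
result: (0 1; 0 0; 0 1)

Answer: (0 1; 0 0; 0 1)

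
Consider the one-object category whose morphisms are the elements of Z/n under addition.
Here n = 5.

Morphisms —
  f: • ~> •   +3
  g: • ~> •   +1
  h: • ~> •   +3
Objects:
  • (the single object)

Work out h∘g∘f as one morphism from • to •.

Answer: +2

Work:
  0 +3≡3 +1≡4 +3≡2  (mod 5)
result: +2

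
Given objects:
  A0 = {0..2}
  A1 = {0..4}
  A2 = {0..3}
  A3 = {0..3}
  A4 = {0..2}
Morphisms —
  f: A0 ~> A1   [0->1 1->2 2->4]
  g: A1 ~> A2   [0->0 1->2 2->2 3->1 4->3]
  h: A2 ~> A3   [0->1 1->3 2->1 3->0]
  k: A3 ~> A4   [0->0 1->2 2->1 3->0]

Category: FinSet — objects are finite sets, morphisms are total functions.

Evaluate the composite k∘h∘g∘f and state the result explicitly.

Answer: [0->2 1->2 2->0]

Derivation:
  0 f~>1 g~>2 h~>1 k~>2
  1 f~>2 g~>2 h~>1 k~>2
  2 f~>4 g~>3 h~>0 k~>0
composite: [0->2 1->2 2->0]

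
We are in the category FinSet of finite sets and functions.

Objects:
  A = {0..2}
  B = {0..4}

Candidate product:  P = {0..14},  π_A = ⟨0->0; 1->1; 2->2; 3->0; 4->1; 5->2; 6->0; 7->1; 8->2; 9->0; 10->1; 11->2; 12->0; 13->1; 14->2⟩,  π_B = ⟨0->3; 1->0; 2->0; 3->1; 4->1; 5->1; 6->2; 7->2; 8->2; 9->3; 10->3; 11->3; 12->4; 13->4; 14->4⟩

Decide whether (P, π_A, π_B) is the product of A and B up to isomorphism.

|A|·|B| = 3·5 = 15;  |P| = 15
Check the pairing map k ↦ (π_A(k), π_B(k)):
  0 -> (0,3)
  1 -> (1,0)
  2 -> (2,0)
  3 -> (0,1)
  4 -> (1,1)
  5 -> (2,1)
  6 -> (0,2)
  7 -> (1,2)
  8 -> (2,2)
  9 -> (0,3)  ✗ repeats pair of k=0
  10 -> (1,3)
  11 -> (2,3)
  12 -> (0,4)
  13 -> (1,4)
  14 -> (2,4)
distinct pairs in image: 14 / 15 needed
  → (0,3) hit at k=0 and k=9

Answer: NOT A VALID PRODUCT — duplicate pair at indices 9,0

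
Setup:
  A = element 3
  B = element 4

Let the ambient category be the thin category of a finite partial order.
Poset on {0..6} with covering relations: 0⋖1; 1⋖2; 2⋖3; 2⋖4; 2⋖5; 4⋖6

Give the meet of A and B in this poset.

Common predecessors of 3,4: {0,1,2}
  0 ≤ 2
  1 ≤ 2
  2 ≤ 2
glb = 2

Answer: A∧B = 2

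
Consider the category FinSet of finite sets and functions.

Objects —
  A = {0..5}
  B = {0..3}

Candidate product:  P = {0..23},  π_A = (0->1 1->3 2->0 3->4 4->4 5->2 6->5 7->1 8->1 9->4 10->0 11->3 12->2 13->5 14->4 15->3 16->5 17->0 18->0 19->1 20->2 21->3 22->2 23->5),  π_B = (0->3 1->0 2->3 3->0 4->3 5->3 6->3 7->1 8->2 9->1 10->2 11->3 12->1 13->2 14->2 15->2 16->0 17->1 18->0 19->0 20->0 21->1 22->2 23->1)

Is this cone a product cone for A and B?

Answer: VALID PRODUCT

Derivation:
|A|·|B| = 6·4 = 24;  |P| = 24
Check the pairing map k ↦ (π_A(k), π_B(k)):
  0 -> (1,3)
  1 -> (3,0)
  2 -> (0,3)
  3 -> (4,0)
  4 -> (4,3)
  5 -> (2,3)
  6 -> (5,3)
  7 -> (1,1)
  8 -> (1,2)
  9 -> (4,1)
  10 -> (0,2)
  11 -> (3,3)
  12 -> (2,1)
  13 -> (5,2)
  14 -> (4,2)
  15 -> (3,2)
  16 -> (5,0)
  17 -> (0,1)
  18 -> (0,0)
  19 -> (1,0)
  20 -> (2,0)
  21 -> (3,1)
  22 -> (2,2)
  23 -> (5,1)
distinct pairs in image: 24 / 24 needed
  → bijection onto A×B; projections well-typed.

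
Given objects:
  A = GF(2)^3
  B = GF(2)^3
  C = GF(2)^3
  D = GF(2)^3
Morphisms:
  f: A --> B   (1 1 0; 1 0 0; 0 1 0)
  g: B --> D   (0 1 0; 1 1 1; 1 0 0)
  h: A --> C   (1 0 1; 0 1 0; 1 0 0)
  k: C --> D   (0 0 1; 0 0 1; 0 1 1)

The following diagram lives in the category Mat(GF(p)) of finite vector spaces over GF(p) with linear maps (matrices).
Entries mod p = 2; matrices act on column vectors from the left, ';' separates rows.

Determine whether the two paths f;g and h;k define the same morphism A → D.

Path 1 = f;g:
  e0=[1,0,0] f-->[1,1,0] g-->[1,0,1]
  e1=[0,1,0] f-->[1,0,1] g-->[0,0,1]
  e2=[0,0,1] f-->[0,0,0] g-->[0,0,0]
  result₁ = (1 0 0; 0 0 0; 1 1 0)
Path 2 = h;k:
  e0=[1,0,0] h-->[1,0,1] k-->[1,1,1]
  e1=[0,1,0] h-->[0,1,0] k-->[0,0,1]
  e2=[0,0,1] h-->[1,0,0] k-->[0,0,0]
  result₂ = (1 0 0; 1 0 0; 1 1 0)
Equal? differ; not commutative

Answer: DOES NOT COMMUTE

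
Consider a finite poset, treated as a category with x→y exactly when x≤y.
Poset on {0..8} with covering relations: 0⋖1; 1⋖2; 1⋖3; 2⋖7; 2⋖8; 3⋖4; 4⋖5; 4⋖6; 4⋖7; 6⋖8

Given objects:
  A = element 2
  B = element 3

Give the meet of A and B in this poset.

Common predecessors of 2,3: {0,1}
  0 ≤ 1
  1 ≤ 1
glb = 1

Answer: A∧B = 1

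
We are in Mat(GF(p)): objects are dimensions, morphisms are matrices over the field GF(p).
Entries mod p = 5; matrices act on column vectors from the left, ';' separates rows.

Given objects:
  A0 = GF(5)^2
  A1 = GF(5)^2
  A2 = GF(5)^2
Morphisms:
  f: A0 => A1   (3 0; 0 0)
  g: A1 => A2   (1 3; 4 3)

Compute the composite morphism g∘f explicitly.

Answer: (3 0; 2 0)

Trace:
  e0=[1,0] f=>[3,0] g=>[3,2]
  e1=[0,1] f=>[0,0] g=>[0,0]
result: (3 0; 2 0)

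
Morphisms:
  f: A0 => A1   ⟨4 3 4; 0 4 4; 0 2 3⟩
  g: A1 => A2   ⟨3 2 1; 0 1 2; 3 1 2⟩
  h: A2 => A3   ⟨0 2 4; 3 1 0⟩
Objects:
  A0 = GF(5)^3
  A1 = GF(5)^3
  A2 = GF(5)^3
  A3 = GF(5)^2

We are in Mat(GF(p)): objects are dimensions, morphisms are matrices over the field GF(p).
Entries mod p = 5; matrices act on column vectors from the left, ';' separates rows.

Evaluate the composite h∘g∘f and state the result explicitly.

  e0=[1,0,0] f=>[4,0,0] g=>[2,0,2] h=>[3,1]
  e1=[0,1,0] f=>[3,4,2] g=>[4,3,2] h=>[4,0]
  e2=[0,0,1] f=>[4,4,3] g=>[3,0,2] h=>[3,4]
⟦path⟧: ⟨3 4 3; 1 0 4⟩

Answer: ⟨3 4 3; 1 0 4⟩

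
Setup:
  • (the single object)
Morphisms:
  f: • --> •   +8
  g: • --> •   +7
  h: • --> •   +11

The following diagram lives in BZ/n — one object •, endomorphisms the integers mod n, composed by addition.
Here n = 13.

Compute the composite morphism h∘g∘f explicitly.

Answer: +0

Work:
  0 +8≡8 +7≡2 +11≡0  (mod 13)
composite: +0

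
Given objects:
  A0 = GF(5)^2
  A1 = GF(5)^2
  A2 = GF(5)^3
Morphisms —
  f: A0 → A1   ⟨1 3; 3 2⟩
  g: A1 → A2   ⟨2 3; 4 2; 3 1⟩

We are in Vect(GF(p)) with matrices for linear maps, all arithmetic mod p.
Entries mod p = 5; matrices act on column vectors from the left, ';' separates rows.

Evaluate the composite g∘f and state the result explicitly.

  e0=(1,0) f→(1,3) g→(1,0,1)
  e1=(0,1) f→(3,2) g→(2,1,1)
result: ⟨1 2; 0 1; 1 1⟩

Answer: ⟨1 2; 0 1; 1 1⟩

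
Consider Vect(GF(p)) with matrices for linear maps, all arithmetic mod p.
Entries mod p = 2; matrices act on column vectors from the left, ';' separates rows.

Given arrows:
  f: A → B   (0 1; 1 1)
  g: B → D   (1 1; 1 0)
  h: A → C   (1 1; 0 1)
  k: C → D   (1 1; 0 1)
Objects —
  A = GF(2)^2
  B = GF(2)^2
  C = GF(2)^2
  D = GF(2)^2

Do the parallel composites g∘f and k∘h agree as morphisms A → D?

Along f;g (path 1):
  e0=(1,0) f→(0,1) g→(1,0)
  e1=(0,1) f→(1,1) g→(0,1)
  result₁ = (1 0; 0 1)
Along h;k (path 2):
  e0=(1,0) h→(1,0) k→(1,0)
  e1=(0,1) h→(1,1) k→(0,1)
  result₂ = (1 0; 0 1)
Equal? YES — commutes

Answer: COMMUTES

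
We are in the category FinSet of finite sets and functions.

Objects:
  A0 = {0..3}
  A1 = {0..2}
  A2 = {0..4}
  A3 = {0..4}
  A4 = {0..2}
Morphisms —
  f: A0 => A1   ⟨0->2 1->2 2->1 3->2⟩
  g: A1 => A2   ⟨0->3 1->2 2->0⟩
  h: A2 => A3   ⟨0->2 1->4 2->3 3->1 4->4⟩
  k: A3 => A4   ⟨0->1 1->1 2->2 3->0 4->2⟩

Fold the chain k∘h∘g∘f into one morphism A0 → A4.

  0 f=>2 g=>0 h=>2 k=>2
  1 f=>2 g=>0 h=>2 k=>2
  2 f=>1 g=>2 h=>3 k=>0
  3 f=>2 g=>0 h=>2 k=>2
composite: ⟨0->2 1->2 2->0 3->2⟩

Answer: ⟨0->2 1->2 2->0 3->2⟩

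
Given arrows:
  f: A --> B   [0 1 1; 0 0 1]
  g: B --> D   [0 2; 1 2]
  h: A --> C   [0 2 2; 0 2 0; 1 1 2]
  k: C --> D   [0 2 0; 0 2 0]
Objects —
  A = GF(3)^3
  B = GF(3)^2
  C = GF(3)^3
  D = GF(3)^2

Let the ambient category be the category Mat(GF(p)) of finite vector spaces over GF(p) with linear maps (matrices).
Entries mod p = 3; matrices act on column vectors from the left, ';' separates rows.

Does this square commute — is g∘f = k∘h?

Answer: DOES NOT COMMUTE

Derivation:
Path 1 = f;g:
  e0=⟨1,0,0⟩ f-->⟨0,0⟩ g-->⟨0,0⟩
  e1=⟨0,1,0⟩ f-->⟨1,0⟩ g-->⟨0,1⟩
  e2=⟨0,0,1⟩ f-->⟨1,1⟩ g-->⟨2,0⟩
  result₁ = [0 0 2; 0 1 0]
Path 2 = h;k:
  e0=⟨1,0,0⟩ h-->⟨0,0,1⟩ k-->⟨0,0⟩
  e1=⟨0,1,0⟩ h-->⟨2,2,1⟩ k-->⟨1,1⟩
  e2=⟨0,0,1⟩ h-->⟨2,0,2⟩ k-->⟨0,0⟩
  result₂ = [0 1 0; 0 1 0]
Equal? differ; not commutative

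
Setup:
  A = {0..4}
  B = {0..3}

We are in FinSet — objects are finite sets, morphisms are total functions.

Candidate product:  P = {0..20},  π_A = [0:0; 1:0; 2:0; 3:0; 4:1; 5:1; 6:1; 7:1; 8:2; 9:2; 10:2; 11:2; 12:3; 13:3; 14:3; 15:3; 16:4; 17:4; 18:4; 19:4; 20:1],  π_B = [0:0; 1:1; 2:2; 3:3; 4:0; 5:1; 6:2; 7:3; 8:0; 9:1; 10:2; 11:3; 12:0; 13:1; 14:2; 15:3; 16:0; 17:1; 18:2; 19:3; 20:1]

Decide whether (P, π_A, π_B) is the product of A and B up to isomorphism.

Answer: NOT A VALID PRODUCT — |P|=21 ≠ |A|·|B|=20

Work:
|A|·|B| = 5·4 = 20;  |P| = 21
  → cardinalities differ; no bijection possible.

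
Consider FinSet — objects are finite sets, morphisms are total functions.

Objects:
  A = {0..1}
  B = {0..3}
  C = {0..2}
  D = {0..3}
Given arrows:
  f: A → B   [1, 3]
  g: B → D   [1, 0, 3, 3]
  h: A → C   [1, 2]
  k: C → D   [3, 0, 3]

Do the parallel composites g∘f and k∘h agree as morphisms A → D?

Path 1 = f;g:
  0 f→1 g→0
  1 f→3 g→3
  result₁ = [0, 3]
Path 2 = h;k:
  0 h→1 k→0
  1 h→2 k→3
  result₂ = [0, 3]
Equal? same morphism ✓

Answer: COMMUTES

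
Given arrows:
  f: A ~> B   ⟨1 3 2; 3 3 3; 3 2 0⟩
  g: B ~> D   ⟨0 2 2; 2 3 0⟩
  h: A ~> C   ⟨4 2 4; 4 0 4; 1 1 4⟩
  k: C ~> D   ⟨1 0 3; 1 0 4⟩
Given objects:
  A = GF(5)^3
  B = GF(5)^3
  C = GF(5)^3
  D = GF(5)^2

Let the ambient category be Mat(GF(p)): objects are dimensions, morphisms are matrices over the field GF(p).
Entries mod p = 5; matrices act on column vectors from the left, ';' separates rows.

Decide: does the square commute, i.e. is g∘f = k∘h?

Along f;g (path 1):
  e0=⟨1,0,0⟩ f~>⟨1,3,3⟩ g~>⟨2,1⟩
  e1=⟨0,1,0⟩ f~>⟨3,3,2⟩ g~>⟨0,0⟩
  e2=⟨0,0,1⟩ f~>⟨2,3,0⟩ g~>⟨1,3⟩
  result₁ = ⟨2 0 1; 1 0 3⟩
Along h;k (path 2):
  e0=⟨1,0,0⟩ h~>⟨4,4,1⟩ k~>⟨2,3⟩
  e1=⟨0,1,0⟩ h~>⟨2,0,1⟩ k~>⟨0,1⟩
  e2=⟨0,0,1⟩ h~>⟨4,4,4⟩ k~>⟨1,0⟩
  result₂ = ⟨2 0 1; 3 1 0⟩
Equal? differ; not commutative

Answer: DOES NOT COMMUTE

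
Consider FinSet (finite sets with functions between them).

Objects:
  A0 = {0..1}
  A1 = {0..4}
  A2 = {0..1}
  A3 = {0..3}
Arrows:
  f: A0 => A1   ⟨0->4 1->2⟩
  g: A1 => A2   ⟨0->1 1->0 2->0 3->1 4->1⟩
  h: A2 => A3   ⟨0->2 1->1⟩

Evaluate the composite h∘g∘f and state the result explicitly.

  0 f=>4 g=>1 h=>1
  1 f=>2 g=>0 h=>2
⟦path⟧: ⟨0->1 1->2⟩

Answer: ⟨0->1 1->2⟩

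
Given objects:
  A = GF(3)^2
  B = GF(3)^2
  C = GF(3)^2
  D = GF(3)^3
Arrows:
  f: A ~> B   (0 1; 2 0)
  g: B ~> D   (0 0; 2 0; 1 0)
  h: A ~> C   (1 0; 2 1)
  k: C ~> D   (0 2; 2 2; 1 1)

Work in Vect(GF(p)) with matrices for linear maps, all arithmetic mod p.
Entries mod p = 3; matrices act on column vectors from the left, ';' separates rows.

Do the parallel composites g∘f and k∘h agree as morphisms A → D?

Answer: DOES NOT COMMUTE

Derivation:
Path 1 = f;g:
  e0=(1,0) f~>(0,2) g~>(0,0,0)
  e1=(0,1) f~>(1,0) g~>(0,2,1)
  ⟦path⟧₁ = (0 0; 0 2; 0 1)
Path 2 = h;k:
  e0=(1,0) h~>(1,2) k~>(1,0,0)
  e1=(0,1) h~>(0,1) k~>(2,2,1)
  ⟦path⟧₂ = (1 2; 0 2; 0 1)
Equal? differ; not commutative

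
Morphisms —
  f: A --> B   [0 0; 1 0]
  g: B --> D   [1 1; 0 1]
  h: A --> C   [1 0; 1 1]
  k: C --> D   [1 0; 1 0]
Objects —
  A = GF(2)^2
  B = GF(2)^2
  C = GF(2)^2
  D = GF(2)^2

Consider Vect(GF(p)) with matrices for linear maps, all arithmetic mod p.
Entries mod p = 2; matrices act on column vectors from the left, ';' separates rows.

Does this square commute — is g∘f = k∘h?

Along f;g (path 1):
  e0=[1,0] f-->[0,1] g-->[1,1]
  e1=[0,1] f-->[0,0] g-->[0,0]
  result₁ = [1 0; 1 0]
Along h;k (path 2):
  e0=[1,0] h-->[1,1] k-->[1,1]
  e1=[0,1] h-->[0,1] k-->[0,0]
  result₂ = [1 0; 1 0]
Equal? same morphism ✓

Answer: COMMUTES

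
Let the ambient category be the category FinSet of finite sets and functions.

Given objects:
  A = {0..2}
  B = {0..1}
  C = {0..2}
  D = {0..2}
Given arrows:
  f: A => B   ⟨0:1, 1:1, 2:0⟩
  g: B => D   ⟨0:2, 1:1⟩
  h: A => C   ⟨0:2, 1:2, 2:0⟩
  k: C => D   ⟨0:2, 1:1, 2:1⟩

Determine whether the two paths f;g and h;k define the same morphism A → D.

Answer: COMMUTES

Derivation:
Path 1 = f;g:
  0 f=>1 g=>1
  1 f=>1 g=>1
  2 f=>0 g=>2
  ⟦path⟧₁ = ⟨0:1, 1:1, 2:2⟩
Path 2 = h;k:
  0 h=>2 k=>1
  1 h=>2 k=>1
  2 h=>0 k=>2
  ⟦path⟧₂ = ⟨0:1, 1:1, 2:2⟩
Equal? same morphism ✓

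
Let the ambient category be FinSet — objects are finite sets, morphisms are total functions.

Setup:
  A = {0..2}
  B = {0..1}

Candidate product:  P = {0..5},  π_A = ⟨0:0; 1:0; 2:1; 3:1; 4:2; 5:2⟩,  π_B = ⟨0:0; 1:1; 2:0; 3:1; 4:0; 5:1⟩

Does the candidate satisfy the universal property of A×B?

|A|·|B| = 3·2 = 6;  |P| = 6
Check the pairing map k ↦ (π_A(k), π_B(k)):
  0 : (0,0)
  1 : (0,1)
  2 : (1,0)
  3 : (1,1)
  4 : (2,0)
  5 : (2,1)
distinct pairs in image: 6 / 6 needed
  → bijection onto A×B; projections well-typed.

Answer: VALID PRODUCT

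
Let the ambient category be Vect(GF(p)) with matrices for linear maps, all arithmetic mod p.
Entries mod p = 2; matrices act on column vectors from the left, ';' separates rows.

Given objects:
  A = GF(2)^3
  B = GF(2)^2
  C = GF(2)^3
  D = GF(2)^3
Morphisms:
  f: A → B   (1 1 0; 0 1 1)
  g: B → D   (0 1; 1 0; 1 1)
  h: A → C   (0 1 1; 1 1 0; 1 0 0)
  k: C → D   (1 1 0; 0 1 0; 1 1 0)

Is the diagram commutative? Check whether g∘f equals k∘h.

Answer: DOES NOT COMMUTE

Trace:
1) trace f;g:
  e0=(1,0,0) f→(1,0) g→(0,1,1)
  e1=(0,1,0) f→(1,1) g→(1,1,0)
  e2=(0,0,1) f→(0,1) g→(1,0,1)
  ⟦path⟧₁ = (0 1 1; 1 1 0; 1 0 1)
2) trace h;k:
  e0=(1,0,0) h→(0,1,1) k→(1,1,1)
  e1=(0,1,0) h→(1,1,0) k→(0,1,0)
  e2=(0,0,1) h→(1,0,0) k→(1,0,1)
  ⟦path⟧₂ = (1 0 1; 1 1 0; 1 0 1)
Equal? distinct morphisms ✗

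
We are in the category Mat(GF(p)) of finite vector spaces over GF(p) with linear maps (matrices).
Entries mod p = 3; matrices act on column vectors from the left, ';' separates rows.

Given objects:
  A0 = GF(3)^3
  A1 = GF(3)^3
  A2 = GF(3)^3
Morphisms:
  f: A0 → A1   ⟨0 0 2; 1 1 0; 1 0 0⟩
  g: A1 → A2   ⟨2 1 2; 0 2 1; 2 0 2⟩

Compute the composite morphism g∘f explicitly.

  e0=(1,0,0) f→(0,1,1) g→(0,0,2)
  e1=(0,1,0) f→(0,1,0) g→(1,2,0)
  e2=(0,0,1) f→(2,0,0) g→(1,0,1)
result: ⟨0 1 1; 0 2 0; 2 0 1⟩

Answer: ⟨0 1 1; 0 2 0; 2 0 1⟩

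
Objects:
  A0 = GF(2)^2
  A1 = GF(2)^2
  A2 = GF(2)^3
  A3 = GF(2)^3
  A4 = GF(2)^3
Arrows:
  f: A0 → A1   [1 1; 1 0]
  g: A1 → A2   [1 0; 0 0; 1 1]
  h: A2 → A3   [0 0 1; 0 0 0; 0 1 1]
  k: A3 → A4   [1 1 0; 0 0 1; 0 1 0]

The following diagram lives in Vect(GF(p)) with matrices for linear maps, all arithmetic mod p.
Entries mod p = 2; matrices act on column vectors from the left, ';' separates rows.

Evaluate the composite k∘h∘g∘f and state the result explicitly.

Answer: [0 1; 0 1; 0 0]

Derivation:
  e0=[1,0] f→[1,1] g→[1,0,0] h→[0,0,0] k→[0,0,0]
  e1=[0,1] f→[1,0] g→[1,0,1] h→[1,0,1] k→[1,1,0]
⟦path⟧: [0 1; 0 1; 0 0]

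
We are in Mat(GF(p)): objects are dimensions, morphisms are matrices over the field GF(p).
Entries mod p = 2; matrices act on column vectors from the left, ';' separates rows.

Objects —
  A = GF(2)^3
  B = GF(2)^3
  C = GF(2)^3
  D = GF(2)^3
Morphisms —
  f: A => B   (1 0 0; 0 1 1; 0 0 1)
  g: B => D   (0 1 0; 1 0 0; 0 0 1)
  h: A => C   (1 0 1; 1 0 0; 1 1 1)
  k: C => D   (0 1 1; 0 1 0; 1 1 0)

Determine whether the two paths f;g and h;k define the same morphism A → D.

Path 1 = f;g:
  e0=[1,0,0] f=>[1,0,0] g=>[0,1,0]
  e1=[0,1,0] f=>[0,1,0] g=>[1,0,0]
  e2=[0,0,1] f=>[0,1,1] g=>[1,0,1]
  ⟦path⟧₁ = (0 1 1; 1 0 0; 0 0 1)
Path 2 = h;k:
  e0=[1,0,0] h=>[1,1,1] k=>[0,1,0]
  e1=[0,1,0] h=>[0,0,1] k=>[1,0,0]
  e2=[0,0,1] h=>[1,0,1] k=>[1,0,1]
  ⟦path⟧₂ = (0 1 1; 1 0 0; 0 0 1)
Equal? same morphism ✓

Answer: COMMUTES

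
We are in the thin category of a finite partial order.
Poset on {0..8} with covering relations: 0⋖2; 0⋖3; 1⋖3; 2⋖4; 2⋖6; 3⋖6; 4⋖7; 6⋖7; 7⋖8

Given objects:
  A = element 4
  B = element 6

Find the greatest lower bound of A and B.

Answer: A∧B = 2

Trace:
{x : x⊑A ∧ x⊑B} = {0,2}  (A=4, B=6)
  0 ⊑ 2
  2 ⊑ 2
glb = 2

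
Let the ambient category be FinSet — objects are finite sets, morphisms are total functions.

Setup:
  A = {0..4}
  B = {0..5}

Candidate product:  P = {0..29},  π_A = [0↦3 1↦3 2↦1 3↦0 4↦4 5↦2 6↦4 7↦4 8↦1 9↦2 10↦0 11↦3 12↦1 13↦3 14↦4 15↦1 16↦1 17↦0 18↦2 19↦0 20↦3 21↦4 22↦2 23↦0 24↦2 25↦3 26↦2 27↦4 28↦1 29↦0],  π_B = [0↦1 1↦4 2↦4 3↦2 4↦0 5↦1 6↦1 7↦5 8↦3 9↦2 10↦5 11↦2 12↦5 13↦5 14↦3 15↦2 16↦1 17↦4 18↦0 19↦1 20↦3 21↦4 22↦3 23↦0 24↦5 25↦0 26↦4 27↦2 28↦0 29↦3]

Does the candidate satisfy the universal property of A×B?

Answer: VALID PRODUCT

Work:
|A|·|B| = 5·6 = 30;  |P| = 30
Check the pairing map k ↦ (π_A(k), π_B(k)):
  0 ↦ (3,1)
  1 ↦ (3,4)
  2 ↦ (1,4)
  3 ↦ (0,2)
  4 ↦ (4,0)
  5 ↦ (2,1)
  6 ↦ (4,1)
  7 ↦ (4,5)
  8 ↦ (1,3)
  9 ↦ (2,2)
  10 ↦ (0,5)
  11 ↦ (3,2)
  12 ↦ (1,5)
  13 ↦ (3,5)
  14 ↦ (4,3)
  15 ↦ (1,2)
  16 ↦ (1,1)
  17 ↦ (0,4)
  18 ↦ (2,0)
  19 ↦ (0,1)
  20 ↦ (3,3)
  21 ↦ (4,4)
  22 ↦ (2,3)
  23 ↦ (0,0)
  24 ↦ (2,5)
  25 ↦ (3,0)
  26 ↦ (2,4)
  27 ↦ (4,2)
  28 ↦ (1,0)
  29 ↦ (0,3)
distinct pairs in image: 30 / 30 needed
  → bijection onto A×B; projections well-typed.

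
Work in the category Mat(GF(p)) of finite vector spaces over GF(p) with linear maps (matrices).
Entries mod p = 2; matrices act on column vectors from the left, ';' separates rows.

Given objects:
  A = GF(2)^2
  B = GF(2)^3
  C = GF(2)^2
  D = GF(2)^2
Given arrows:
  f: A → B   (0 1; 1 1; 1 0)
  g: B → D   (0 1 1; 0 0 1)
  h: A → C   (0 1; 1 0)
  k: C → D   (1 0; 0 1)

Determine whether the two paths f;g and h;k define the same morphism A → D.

Along f;g (path 1):
  e0=⟨1,0⟩ f→⟨0,1,1⟩ g→⟨0,1⟩
  e1=⟨0,1⟩ f→⟨1,1,0⟩ g→⟨1,0⟩
  result₁ = (0 1; 1 0)
Along h;k (path 2):
  e0=⟨1,0⟩ h→⟨0,1⟩ k→⟨0,1⟩
  e1=⟨0,1⟩ h→⟨1,0⟩ k→⟨1,0⟩
  result₂ = (0 1; 1 0)
Equal? YES — commutes

Answer: COMMUTES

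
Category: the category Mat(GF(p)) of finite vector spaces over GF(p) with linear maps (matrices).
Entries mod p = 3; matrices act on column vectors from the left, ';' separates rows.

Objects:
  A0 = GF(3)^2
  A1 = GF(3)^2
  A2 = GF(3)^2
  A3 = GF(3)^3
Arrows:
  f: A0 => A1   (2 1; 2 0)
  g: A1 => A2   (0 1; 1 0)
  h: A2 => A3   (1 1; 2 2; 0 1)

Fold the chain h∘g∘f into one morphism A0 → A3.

Answer: (1 1; 2 2; 2 1)

Derivation:
  e0=⟨1,0⟩ f=>⟨2,2⟩ g=>⟨2,2⟩ h=>⟨1,2,2⟩
  e1=⟨0,1⟩ f=>⟨1,0⟩ g=>⟨0,1⟩ h=>⟨1,2,1⟩
composite: (1 1; 2 2; 2 1)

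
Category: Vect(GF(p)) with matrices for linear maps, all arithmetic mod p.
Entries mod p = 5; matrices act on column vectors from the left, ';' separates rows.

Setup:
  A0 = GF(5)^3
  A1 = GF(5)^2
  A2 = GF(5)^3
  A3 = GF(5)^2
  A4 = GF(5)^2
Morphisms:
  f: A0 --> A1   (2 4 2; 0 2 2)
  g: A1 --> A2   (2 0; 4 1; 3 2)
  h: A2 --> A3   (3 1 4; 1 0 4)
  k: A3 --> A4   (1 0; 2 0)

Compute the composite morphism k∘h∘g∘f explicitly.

Answer: (4 1 2; 3 2 4)

Derivation:
  e0=(1,0,0) f-->(2,0) g-->(4,3,1) h-->(4,3) k-->(4,3)
  e1=(0,1,0) f-->(4,2) g-->(3,3,1) h-->(1,2) k-->(1,2)
  e2=(0,0,1) f-->(2,2) g-->(4,0,0) h-->(2,4) k-->(2,4)
composite: (4 1 2; 3 2 4)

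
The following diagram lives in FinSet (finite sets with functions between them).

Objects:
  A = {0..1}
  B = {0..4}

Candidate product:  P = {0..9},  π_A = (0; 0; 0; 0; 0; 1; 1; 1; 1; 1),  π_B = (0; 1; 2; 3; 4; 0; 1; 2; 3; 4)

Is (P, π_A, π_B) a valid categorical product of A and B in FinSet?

|A|·|B| = 2·5 = 10;  |P| = 10
Check the pairing map k ↦ (π_A(k), π_B(k)):
  0 : (0,0)
  1 : (0,1)
  2 : (0,2)
  3 : (0,3)
  4 : (0,4)
  5 : (1,0)
  6 : (1,1)
  7 : (1,2)
  8 : (1,3)
  9 : (1,4)
distinct pairs in image: 10 / 10 needed
  → bijection onto A×B; projections well-typed.

Answer: VALID PRODUCT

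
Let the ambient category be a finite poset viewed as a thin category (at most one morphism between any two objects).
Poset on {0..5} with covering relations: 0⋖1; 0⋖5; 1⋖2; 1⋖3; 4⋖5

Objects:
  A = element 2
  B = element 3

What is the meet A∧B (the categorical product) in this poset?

{x : x⊑A ∧ x⊑B} = {0,1}  (A=2, B=3)
  0 ⊑ 1
  1 ⊑ 1
glb = 1

Answer: A∧B = 1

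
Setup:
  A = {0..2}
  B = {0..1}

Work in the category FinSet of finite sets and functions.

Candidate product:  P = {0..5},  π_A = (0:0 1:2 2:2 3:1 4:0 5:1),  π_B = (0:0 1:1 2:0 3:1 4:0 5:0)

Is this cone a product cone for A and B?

|A|·|B| = 3·2 = 6;  |P| = 6
Check the pairing map k ↦ (π_A(k), π_B(k)):
  0 : (0,0)
  1 : (2,1)
  2 : (2,0)
  3 : (1,1)
  4 : (0,0)  ✗ repeats pair of k=0
  5 : (1,0)
distinct pairs in image: 5 / 6 needed
  → (0,0) hit at k=0 and k=4

Answer: NOT A VALID PRODUCT — duplicate pair at indices 0,4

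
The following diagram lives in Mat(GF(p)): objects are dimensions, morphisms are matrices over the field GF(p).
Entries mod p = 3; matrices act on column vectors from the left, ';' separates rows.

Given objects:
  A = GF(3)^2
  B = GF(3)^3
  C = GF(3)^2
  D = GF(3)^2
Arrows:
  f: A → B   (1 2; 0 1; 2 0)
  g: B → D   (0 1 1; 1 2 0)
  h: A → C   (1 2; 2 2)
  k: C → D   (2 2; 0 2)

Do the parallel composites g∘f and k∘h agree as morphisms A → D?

Answer: DOES NOT COMMUTE

Work:
1) trace f;g:
  e0=⟨1,0⟩ f→⟨1,0,2⟩ g→⟨2,1⟩
  e1=⟨0,1⟩ f→⟨2,1,0⟩ g→⟨1,1⟩
  composite₁ = (2 1; 1 1)
2) trace h;k:
  e0=⟨1,0⟩ h→⟨1,2⟩ k→⟨0,1⟩
  e1=⟨0,1⟩ h→⟨2,2⟩ k→⟨2,1⟩
  composite₂ = (0 2; 1 1)
Equal? differ; not commutative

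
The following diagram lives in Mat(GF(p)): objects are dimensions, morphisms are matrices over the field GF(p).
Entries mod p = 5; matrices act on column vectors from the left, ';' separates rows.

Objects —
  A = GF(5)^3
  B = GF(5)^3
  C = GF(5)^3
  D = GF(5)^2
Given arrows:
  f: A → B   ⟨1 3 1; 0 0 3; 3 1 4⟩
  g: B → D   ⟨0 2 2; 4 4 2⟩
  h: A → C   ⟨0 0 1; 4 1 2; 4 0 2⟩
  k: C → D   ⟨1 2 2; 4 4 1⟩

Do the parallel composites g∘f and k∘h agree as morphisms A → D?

Answer: COMMUTES

Trace:
1) trace f;g:
  e0=⟨1,0,0⟩ f→⟨1,0,3⟩ g→⟨1,0⟩
  e1=⟨0,1,0⟩ f→⟨3,0,1⟩ g→⟨2,4⟩
  e2=⟨0,0,1⟩ f→⟨1,3,4⟩ g→⟨4,4⟩
  ⟦path⟧₁ = ⟨1 2 4; 0 4 4⟩
2) trace h;k:
  e0=⟨1,0,0⟩ h→⟨0,4,4⟩ k→⟨1,0⟩
  e1=⟨0,1,0⟩ h→⟨0,1,0⟩ k→⟨2,4⟩
  e2=⟨0,0,1⟩ h→⟨1,2,2⟩ k→⟨4,4⟩
  ⟦path⟧₂ = ⟨1 2 4; 0 4 4⟩
Equal? same morphism ✓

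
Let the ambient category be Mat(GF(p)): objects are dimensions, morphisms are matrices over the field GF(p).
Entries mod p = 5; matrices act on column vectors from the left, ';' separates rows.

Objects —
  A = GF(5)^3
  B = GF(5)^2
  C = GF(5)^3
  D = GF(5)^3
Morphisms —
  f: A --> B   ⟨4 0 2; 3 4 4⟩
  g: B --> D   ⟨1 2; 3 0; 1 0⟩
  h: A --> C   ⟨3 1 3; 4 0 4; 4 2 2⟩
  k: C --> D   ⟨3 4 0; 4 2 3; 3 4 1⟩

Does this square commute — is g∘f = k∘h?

Answer: COMMUTES

Work:
Along f;g (path 1):
  e0=[1,0,0] f-->[4,3] g-->[0,2,4]
  e1=[0,1,0] f-->[0,4] g-->[3,0,0]
  e2=[0,0,1] f-->[2,4] g-->[0,1,2]
  composite₁ = ⟨0 3 0; 2 0 1; 4 0 2⟩
Along h;k (path 2):
  e0=[1,0,0] h-->[3,4,4] k-->[0,2,4]
  e1=[0,1,0] h-->[1,0,2] k-->[3,0,0]
  e2=[0,0,1] h-->[3,4,2] k-->[0,1,2]
  composite₂ = ⟨0 3 0; 2 0 1; 4 0 2⟩
Equal? YES — commutes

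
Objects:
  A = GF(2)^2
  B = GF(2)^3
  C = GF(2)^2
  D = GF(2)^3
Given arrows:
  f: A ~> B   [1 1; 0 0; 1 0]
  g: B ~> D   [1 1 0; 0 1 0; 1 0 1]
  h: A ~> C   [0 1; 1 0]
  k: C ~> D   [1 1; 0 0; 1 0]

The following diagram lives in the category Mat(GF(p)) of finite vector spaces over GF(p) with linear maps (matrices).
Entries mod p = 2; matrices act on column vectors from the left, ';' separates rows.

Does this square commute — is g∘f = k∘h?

Answer: COMMUTES

Trace:
Path 1 = f;g:
  e0=(1,0) f~>(1,0,1) g~>(1,0,0)
  e1=(0,1) f~>(1,0,0) g~>(1,0,1)
  result₁ = [1 1; 0 0; 0 1]
Path 2 = h;k:
  e0=(1,0) h~>(0,1) k~>(1,0,0)
  e1=(0,1) h~>(1,0) k~>(1,0,1)
  result₂ = [1 1; 0 0; 0 1]
Equal? YES — commutes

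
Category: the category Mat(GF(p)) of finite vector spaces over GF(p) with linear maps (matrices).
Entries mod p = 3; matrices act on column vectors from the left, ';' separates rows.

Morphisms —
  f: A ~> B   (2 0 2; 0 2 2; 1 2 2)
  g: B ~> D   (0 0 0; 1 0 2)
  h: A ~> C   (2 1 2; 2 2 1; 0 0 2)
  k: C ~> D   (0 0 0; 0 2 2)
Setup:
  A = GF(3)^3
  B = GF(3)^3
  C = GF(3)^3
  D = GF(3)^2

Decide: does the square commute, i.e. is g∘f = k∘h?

Answer: COMMUTES

Derivation:
1) trace f;g:
  e0=⟨1,0,0⟩ f~>⟨2,0,1⟩ g~>⟨0,1⟩
  e1=⟨0,1,0⟩ f~>⟨0,2,2⟩ g~>⟨0,1⟩
  e2=⟨0,0,1⟩ f~>⟨2,2,2⟩ g~>⟨0,0⟩
  result₁ = (0 0 0; 1 1 0)
2) trace h;k:
  e0=⟨1,0,0⟩ h~>⟨2,2,0⟩ k~>⟨0,1⟩
  e1=⟨0,1,0⟩ h~>⟨1,2,0⟩ k~>⟨0,1⟩
  e2=⟨0,0,1⟩ h~>⟨2,1,2⟩ k~>⟨0,0⟩
  result₂ = (0 0 0; 1 1 0)
Equal? same morphism ✓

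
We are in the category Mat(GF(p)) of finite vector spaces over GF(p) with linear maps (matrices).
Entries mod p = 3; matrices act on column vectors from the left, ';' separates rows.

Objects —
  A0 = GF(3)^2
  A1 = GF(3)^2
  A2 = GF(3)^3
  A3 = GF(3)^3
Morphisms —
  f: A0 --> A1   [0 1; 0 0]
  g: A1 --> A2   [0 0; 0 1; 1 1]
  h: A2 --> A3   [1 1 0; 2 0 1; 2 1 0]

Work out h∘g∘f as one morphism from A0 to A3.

Answer: [0 0; 0 1; 0 0]

Work:
  e0=[1,0] f-->[0,0] g-->[0,0,0] h-->[0,0,0]
  e1=[0,1] f-->[1,0] g-->[0,0,1] h-->[0,1,0]
composite: [0 0; 0 1; 0 0]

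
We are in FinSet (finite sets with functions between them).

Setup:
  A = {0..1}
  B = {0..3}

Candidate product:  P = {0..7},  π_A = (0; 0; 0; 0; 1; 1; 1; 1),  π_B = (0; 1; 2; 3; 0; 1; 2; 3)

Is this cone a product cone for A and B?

Answer: VALID PRODUCT

Trace:
|A|·|B| = 2·4 = 8;  |P| = 8
Check the pairing map k ↦ (π_A(k), π_B(k)):
  0 : (0,0)
  1 : (0,1)
  2 : (0,2)
  3 : (0,3)
  4 : (1,0)
  5 : (1,1)
  6 : (1,2)
  7 : (1,3)
distinct pairs in image: 8 / 8 needed
  → bijection onto A×B; projections well-typed.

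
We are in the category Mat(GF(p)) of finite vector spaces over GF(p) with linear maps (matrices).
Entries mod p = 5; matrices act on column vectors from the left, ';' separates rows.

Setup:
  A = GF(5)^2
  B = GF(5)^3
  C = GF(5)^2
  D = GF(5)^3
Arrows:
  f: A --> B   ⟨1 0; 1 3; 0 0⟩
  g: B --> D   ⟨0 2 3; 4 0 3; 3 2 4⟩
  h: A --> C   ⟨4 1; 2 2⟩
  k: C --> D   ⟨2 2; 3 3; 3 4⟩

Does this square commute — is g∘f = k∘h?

1) trace f;g:
  e0=[1,0] f-->[1,1,0] g-->[2,4,0]
  e1=[0,1] f-->[0,3,0] g-->[1,0,1]
  composite₁ = ⟨2 1; 4 0; 0 1⟩
2) trace h;k:
  e0=[1,0] h-->[4,2] k-->[2,3,0]
  e1=[0,1] h-->[1,2] k-->[1,4,1]
  composite₂ = ⟨2 1; 3 4; 0 1⟩
Equal? differ; not commutative

Answer: DOES NOT COMMUTE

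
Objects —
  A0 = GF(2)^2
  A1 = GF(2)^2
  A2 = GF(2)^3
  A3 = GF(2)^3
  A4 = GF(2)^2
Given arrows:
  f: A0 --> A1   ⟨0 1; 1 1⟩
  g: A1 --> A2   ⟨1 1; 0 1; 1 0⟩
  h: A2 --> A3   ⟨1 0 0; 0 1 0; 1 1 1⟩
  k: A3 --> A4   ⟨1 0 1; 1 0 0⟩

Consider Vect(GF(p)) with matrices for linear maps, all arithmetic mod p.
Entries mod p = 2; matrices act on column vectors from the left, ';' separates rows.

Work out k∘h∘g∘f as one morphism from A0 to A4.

Answer: ⟨1 0; 1 0⟩

Derivation:
  e0=[1,0] f-->[0,1] g-->[1,1,0] h-->[1,1,0] k-->[1,1]
  e1=[0,1] f-->[1,1] g-->[0,1,1] h-->[0,1,0] k-->[0,0]
result: ⟨1 0; 1 0⟩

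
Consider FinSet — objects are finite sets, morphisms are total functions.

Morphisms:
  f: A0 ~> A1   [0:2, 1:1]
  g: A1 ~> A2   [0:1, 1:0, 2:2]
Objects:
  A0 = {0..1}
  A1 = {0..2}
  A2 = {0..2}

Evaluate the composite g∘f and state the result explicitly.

Answer: [0:2, 1:0]

Derivation:
  0 f~>2 g~>2
  1 f~>1 g~>0
⟦path⟧: [0:2, 1:0]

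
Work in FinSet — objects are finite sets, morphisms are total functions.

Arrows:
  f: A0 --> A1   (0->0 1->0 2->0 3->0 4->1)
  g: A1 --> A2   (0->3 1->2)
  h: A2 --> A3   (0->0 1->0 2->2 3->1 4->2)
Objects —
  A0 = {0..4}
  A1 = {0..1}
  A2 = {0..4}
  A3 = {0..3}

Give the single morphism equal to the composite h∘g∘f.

Answer: (0->1 1->1 2->1 3->1 4->2)

Derivation:
  0 f-->0 g-->3 h-->1
  1 f-->0 g-->3 h-->1
  2 f-->0 g-->3 h-->1
  3 f-->0 g-->3 h-->1
  4 f-->1 g-->2 h-->2
result: (0->1 1->1 2->1 3->1 4->2)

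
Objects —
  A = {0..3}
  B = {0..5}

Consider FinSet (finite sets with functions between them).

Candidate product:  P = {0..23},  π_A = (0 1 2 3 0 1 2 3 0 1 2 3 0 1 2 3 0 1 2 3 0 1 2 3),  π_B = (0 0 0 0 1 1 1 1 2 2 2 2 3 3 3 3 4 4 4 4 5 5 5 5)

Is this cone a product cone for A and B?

Answer: VALID PRODUCT

Derivation:
|A|·|B| = 4·6 = 24;  |P| = 24
Check the pairing map k ↦ (π_A(k), π_B(k)):
  0 : (0,0)
  1 : (1,0)
  2 : (2,0)
  3 : (3,0)
  4 : (0,1)
  5 : (1,1)
  6 : (2,1)
  7 : (3,1)
  8 : (0,2)
  9 : (1,2)
  10 : (2,2)
  11 : (3,2)
  12 : (0,3)
  13 : (1,3)
  14 : (2,3)
  15 : (3,3)
  16 : (0,4)
  17 : (1,4)
  18 : (2,4)
  19 : (3,4)
  20 : (0,5)
  21 : (1,5)
  22 : (2,5)
  23 : (3,5)
distinct pairs in image: 24 / 24 needed
  → bijection onto A×B; projections well-typed.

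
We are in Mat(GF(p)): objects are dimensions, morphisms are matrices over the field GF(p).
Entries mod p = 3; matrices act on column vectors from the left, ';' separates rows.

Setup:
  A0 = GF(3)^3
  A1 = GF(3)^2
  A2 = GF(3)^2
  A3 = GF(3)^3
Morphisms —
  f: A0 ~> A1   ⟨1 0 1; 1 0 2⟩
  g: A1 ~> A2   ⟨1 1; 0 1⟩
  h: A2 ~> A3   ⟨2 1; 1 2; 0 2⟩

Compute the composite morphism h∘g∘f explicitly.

Answer: ⟨2 0 2; 1 0 1; 2 0 1⟩

Derivation:
  e0=⟨1,0,0⟩ f~>⟨1,1⟩ g~>⟨2,1⟩ h~>⟨2,1,2⟩
  e1=⟨0,1,0⟩ f~>⟨0,0⟩ g~>⟨0,0⟩ h~>⟨0,0,0⟩
  e2=⟨0,0,1⟩ f~>⟨1,2⟩ g~>⟨0,2⟩ h~>⟨2,1,1⟩
composite: ⟨2 0 2; 1 0 1; 2 0 1⟩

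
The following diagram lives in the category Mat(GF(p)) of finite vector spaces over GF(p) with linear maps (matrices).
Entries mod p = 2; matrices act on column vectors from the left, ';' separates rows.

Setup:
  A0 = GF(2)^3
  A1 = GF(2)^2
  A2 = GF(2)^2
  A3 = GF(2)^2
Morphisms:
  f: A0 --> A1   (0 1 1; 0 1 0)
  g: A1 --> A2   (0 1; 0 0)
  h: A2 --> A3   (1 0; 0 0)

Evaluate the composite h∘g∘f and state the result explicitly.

Answer: (0 1 0; 0 0 0)

Work:
  e0=[1,0,0] f-->[0,0] g-->[0,0] h-->[0,0]
  e1=[0,1,0] f-->[1,1] g-->[1,0] h-->[1,0]
  e2=[0,0,1] f-->[1,0] g-->[0,0] h-->[0,0]
⟦path⟧: (0 1 0; 0 0 0)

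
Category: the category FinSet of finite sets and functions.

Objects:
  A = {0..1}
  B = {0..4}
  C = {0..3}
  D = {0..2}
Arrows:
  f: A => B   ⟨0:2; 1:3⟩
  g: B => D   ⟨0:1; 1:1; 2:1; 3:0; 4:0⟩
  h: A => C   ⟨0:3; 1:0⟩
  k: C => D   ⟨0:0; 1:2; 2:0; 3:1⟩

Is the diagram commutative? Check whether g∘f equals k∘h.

Answer: COMMUTES

Work:
Path 1 = f;g:
  0 f=>2 g=>1
  1 f=>3 g=>0
  ⟦path⟧₁ = ⟨0:1; 1:0⟩
Path 2 = h;k:
  0 h=>3 k=>1
  1 h=>0 k=>0
  ⟦path⟧₂ = ⟨0:1; 1:0⟩
Equal? YES — commutes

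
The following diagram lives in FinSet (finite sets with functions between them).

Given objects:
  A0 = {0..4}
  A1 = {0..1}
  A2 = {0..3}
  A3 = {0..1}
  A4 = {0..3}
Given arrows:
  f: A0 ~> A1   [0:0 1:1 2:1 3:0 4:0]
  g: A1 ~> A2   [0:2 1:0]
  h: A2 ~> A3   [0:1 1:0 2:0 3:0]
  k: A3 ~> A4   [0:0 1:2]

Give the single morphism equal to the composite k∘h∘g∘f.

  0 f~>0 g~>2 h~>0 k~>0
  1 f~>1 g~>0 h~>1 k~>2
  2 f~>1 g~>0 h~>1 k~>2
  3 f~>0 g~>2 h~>0 k~>0
  4 f~>0 g~>2 h~>0 k~>0
composite: [0:0 1:2 2:2 3:0 4:0]

Answer: [0:0 1:2 2:2 3:0 4:0]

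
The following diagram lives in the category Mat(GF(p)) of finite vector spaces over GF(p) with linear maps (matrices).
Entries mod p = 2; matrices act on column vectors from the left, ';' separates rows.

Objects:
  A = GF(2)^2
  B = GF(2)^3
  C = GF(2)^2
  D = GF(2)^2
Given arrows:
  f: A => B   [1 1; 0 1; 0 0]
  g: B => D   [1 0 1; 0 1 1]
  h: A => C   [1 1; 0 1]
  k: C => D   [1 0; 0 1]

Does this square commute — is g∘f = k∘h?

1) trace f;g:
  e0=[1,0] f=>[1,0,0] g=>[1,0]
  e1=[0,1] f=>[1,1,0] g=>[1,1]
  composite₁ = [1 1; 0 1]
2) trace h;k:
  e0=[1,0] h=>[1,0] k=>[1,0]
  e1=[0,1] h=>[1,1] k=>[1,1]
  composite₂ = [1 1; 0 1]
Equal? same morphism ✓

Answer: COMMUTES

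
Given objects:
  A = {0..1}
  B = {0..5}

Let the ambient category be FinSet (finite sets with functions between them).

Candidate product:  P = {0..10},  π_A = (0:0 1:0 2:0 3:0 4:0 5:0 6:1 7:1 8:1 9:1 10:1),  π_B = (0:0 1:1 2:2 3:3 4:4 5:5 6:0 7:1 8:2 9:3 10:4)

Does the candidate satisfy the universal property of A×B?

|A|·|B| = 2·6 = 12;  |P| = 11
  → cardinalities differ; no bijection possible.

Answer: NOT A VALID PRODUCT — |P|=11 ≠ |A|·|B|=12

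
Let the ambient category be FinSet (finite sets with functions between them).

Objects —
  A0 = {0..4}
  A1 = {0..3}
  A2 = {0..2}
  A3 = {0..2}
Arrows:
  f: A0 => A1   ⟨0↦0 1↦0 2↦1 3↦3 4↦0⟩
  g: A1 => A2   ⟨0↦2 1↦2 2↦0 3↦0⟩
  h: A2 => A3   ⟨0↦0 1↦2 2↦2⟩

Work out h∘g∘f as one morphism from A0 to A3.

  0 f=>0 g=>2 h=>2
  1 f=>0 g=>2 h=>2
  2 f=>1 g=>2 h=>2
  3 f=>3 g=>0 h=>0
  4 f=>0 g=>2 h=>2
⟦path⟧: ⟨0↦2 1↦2 2↦2 3↦0 4↦2⟩

Answer: ⟨0↦2 1↦2 2↦2 3↦0 4↦2⟩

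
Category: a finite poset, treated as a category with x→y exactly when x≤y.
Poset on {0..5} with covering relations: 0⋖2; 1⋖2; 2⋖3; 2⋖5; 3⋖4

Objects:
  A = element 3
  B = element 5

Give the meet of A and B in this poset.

Common predecessors of 3,5: {0,1,2}
  0 <= 2
  1 <= 2
  2 <= 2
glb = 2

Answer: A∧B = 2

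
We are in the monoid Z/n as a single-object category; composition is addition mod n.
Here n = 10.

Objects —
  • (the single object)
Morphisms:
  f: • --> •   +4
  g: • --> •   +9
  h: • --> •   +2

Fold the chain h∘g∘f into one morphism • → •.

Answer: +5

Trace:
  0 +4≡4 +9≡3 +2≡5  (mod 10)
result: +5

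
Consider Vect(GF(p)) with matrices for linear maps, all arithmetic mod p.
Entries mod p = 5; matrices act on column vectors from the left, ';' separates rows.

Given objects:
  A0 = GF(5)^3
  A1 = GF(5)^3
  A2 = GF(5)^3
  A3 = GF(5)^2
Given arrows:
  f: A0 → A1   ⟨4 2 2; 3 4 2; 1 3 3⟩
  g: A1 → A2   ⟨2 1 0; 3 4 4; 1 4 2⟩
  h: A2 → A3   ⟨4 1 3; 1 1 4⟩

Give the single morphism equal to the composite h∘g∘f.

  e0=(1,0,0) f→(4,3,1) g→(1,3,3) h→(1,1)
  e1=(0,1,0) f→(2,4,3) g→(3,4,4) h→(3,3)
  e2=(0,0,1) f→(2,2,3) g→(1,1,1) h→(3,1)
⟦path⟧: ⟨1 3 3; 1 3 1⟩

Answer: ⟨1 3 3; 1 3 1⟩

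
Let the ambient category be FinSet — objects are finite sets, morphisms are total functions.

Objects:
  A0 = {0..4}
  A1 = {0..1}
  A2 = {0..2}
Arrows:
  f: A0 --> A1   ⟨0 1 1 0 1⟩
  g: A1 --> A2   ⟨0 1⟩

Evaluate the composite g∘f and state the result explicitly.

  0 f-->0 g-->0
  1 f-->1 g-->1
  2 f-->1 g-->1
  3 f-->0 g-->0
  4 f-->1 g-->1
result: ⟨0 1 1 0 1⟩

Answer: ⟨0 1 1 0 1⟩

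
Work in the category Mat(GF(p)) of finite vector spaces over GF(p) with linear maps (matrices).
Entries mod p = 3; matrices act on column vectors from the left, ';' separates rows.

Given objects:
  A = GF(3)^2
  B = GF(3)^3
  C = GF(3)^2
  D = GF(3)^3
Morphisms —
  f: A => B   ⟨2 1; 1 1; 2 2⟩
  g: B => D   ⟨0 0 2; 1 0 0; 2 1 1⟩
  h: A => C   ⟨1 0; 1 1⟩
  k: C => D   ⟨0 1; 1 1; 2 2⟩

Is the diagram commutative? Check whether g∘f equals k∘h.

Path 1 = f;g:
  e0=(1,0) f=>(2,1,2) g=>(1,2,1)
  e1=(0,1) f=>(1,1,2) g=>(1,1,2)
  ⟦path⟧₁ = ⟨1 1; 2 1; 1 2⟩
Path 2 = h;k:
  e0=(1,0) h=>(1,1) k=>(1,2,1)
  e1=(0,1) h=>(0,1) k=>(1,1,2)
  ⟦path⟧₂ = ⟨1 1; 2 1; 1 2⟩
Equal? YES — commutes

Answer: COMMUTES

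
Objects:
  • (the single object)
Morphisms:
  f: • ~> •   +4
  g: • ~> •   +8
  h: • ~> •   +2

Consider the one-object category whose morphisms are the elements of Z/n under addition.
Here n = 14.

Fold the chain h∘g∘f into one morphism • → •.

  0 +4≡4 +8≡12 +2≡0  (mod 14)
result: +0

Answer: +0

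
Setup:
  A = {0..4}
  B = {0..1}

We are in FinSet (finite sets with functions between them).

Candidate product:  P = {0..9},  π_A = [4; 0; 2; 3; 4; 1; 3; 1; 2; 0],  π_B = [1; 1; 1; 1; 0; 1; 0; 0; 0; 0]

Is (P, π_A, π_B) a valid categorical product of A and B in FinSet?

|A|·|B| = 5·2 = 10;  |P| = 10
Check the pairing map k ↦ (π_A(k), π_B(k)):
  0 ↦ (4,1)
  1 ↦ (0,1)
  2 ↦ (2,1)
  3 ↦ (3,1)
  4 ↦ (4,0)
  5 ↦ (1,1)
  6 ↦ (3,0)
  7 ↦ (1,0)
  8 ↦ (2,0)
  9 ↦ (0,0)
distinct pairs in image: 10 / 10 needed
  → bijection onto A×B; projections well-typed.

Answer: VALID PRODUCT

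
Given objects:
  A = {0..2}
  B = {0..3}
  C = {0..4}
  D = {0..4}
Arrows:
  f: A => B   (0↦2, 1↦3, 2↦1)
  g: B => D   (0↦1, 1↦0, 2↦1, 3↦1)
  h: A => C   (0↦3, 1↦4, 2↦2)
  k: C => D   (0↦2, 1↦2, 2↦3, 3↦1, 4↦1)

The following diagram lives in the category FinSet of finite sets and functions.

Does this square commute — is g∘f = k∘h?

Path 1 = f;g:
  0 f=>2 g=>1
  1 f=>3 g=>1
  2 f=>1 g=>0
  composite₁ = (0↦1, 1↦1, 2↦0)
Path 2 = h;k:
  0 h=>3 k=>1
  1 h=>4 k=>1
  2 h=>2 k=>3
  composite₂ = (0↦1, 1↦1, 2↦3)
Equal? differ; not commutative

Answer: DOES NOT COMMUTE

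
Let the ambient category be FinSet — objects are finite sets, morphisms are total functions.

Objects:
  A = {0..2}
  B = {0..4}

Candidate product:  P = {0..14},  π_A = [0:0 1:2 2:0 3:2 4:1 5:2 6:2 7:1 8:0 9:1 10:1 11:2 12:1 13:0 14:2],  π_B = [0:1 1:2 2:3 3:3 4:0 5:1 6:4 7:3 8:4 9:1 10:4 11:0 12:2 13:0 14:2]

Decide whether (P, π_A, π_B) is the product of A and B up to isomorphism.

|A|·|B| = 3·5 = 15;  |P| = 15
Check the pairing map k ↦ (π_A(k), π_B(k)):
  0 : (0,1)
  1 : (2,2)
  2 : (0,3)
  3 : (2,3)
  4 : (1,0)
  5 : (2,1)
  6 : (2,4)
  7 : (1,3)
  8 : (0,4)
  9 : (1,1)
  10 : (1,4)
  11 : (2,0)
  12 : (1,2)
  13 : (0,0)
  14 : (2,2)  ✗ repeats pair of k=1
distinct pairs in image: 14 / 15 needed
  → (2,2) hit at k=1 and k=14

Answer: NOT A VALID PRODUCT — duplicate pair at indices 1,14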